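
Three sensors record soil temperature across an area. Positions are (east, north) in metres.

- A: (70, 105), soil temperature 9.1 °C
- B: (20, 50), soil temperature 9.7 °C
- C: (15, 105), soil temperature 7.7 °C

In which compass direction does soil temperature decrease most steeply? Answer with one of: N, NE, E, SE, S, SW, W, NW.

With T = a·x + b·y + c and A as origin, the differences give:
  (-50)·a + (-55)·b = +0.6
  (-55)·a + 0·b = -1.4
Eliminate b (×0 and ×(-55), subtract): -3025·a = -77.00 → a = ∂T/∂x = +0.02545
Back-substitute: b = ∂T/∂y = -0.03405.
Steepest decrease is along −∇f = (-0.02545 E, +0.03405 N) → northwest.

NW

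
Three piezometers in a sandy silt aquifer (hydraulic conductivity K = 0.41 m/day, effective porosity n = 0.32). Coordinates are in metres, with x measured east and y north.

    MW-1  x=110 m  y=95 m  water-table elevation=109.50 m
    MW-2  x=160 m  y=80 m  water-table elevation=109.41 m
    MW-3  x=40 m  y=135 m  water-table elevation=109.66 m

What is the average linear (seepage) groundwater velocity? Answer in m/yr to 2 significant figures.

Taking MW-1 as reference: MW-2−MW-1 = (50, -15, -0.09); MW-3−MW-1 = (-70, 40, +0.16).
Determinant of the coordinate differences = 50·40 − (-70)·(-15) = 950.
∂h/∂x = [(-0.09)·40 − (+0.16)·(-15)] / 950 = -0.001263
∂h/∂y = [50·(+0.16) − (-70)·(-0.09)] / 950 = +0.001789
|∇h| = √(-0.001263² + 0.001789²) = 0.00219
Seepage velocity v = K·i/n = 0.41 × 0.00219 / 0.32 = 0.002806 m/day = 1.025 m/yr.

1.0 m/yr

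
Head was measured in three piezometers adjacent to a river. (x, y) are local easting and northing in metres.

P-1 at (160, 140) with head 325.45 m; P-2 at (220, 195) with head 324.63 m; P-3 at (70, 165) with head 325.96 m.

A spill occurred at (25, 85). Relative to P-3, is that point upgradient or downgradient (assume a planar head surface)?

Differences from P-1: to P-2 (Δx, Δy, Δh) = (60, 55, -0.82); to P-3 = (-90, 25, +0.51).
Determinant of the coordinate differences = 60·25 − (-90)·55 = 6450.
∂h/∂x = [(-0.82)·25 − (+0.51)·55] / 6450 = -0.007527
∂h/∂y = [60·(+0.51) − (-90)·(-0.82)] / 6450 = -0.006698
Head at (25, 85) = 325.45 + (-0.007527)·(-135) + (-0.006698)·(-55) = 326.83 m.
That is higher than the 325.96 m at P-3, so the point is upgradient.

upgradient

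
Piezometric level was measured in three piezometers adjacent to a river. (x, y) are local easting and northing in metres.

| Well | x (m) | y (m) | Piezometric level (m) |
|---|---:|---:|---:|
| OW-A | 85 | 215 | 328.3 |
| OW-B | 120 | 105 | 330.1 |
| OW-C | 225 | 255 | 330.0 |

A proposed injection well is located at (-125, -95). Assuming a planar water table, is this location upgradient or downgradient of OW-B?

downgradient

Three-point gradient (reference OW-A): Δ to OW-B = (35, -110, +1.8), Δ to OW-C = (140, 40, +1.7).
∂h/∂x = +0.01542, ∂h/∂y = -0.01146 (det = 16800).
Head at (-125, -95) = 328.3 + (+0.01542)·(-210) + (-0.01146)·(-310) = 328.61 m.
That is lower than the 330.1 m at OW-B, so the point is downgradient.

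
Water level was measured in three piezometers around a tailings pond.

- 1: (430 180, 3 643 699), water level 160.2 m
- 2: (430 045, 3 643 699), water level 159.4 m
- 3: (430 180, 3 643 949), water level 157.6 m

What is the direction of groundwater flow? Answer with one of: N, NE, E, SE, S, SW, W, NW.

NW

∂h/∂x = (159.4 − 160.2) / (430045 − 430180) = +0.005926
∂h/∂y = (157.6 − 160.2) / (3643949 − 3643699) = -0.01040
Flow = −∇h = (-0.005926 east, +0.01040 north), which points northwest.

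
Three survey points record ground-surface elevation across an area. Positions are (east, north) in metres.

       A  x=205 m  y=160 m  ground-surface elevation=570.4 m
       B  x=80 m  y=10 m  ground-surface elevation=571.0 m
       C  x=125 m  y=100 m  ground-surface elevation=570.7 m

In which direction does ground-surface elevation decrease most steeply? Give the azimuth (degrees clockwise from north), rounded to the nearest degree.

041°

Differences from A: to B (Δx, Δy, Δh) = (-125, -150, +0.6); to C = (-80, -60, +0.3).
Solve a·Δx + b·Δy = Δz: det = (-125)·(-60) − (-80)·(-150) = -4500.
∂z/∂x = [(+0.6)·(-60) − (+0.3)·(-150)] / -4500 = -0.002000
∂z/∂y = [(-125)·(+0.3) − (-80)·(+0.6)] / -4500 = -0.002333
Steepest decrease is along −∇f: components (+0.002000 E, +0.002333 N).
Azimuth = atan2(+0.002000, +0.002333) = 40.6° ≈ 041°.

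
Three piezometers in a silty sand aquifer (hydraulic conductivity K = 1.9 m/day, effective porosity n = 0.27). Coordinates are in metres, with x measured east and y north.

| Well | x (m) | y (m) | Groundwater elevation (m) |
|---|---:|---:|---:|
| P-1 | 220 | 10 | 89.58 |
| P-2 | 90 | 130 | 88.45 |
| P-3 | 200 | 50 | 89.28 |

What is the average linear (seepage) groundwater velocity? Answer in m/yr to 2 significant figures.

17 m/yr

Three-point gradient (reference P-1): Δ to P-2 = (-130, 120, -1.13), Δ to P-3 = (-20, 40, -0.30).
∂h/∂x = +0.003286, ∂h/∂y = -0.005857 (det = -2800).
|∇h| = √(0.003286² + -0.005857²) = 0.006716
Seepage velocity v = K·i/n = 1.9 × 0.006716 / 0.27 = 0.04726 m/day = 17.26 m/yr.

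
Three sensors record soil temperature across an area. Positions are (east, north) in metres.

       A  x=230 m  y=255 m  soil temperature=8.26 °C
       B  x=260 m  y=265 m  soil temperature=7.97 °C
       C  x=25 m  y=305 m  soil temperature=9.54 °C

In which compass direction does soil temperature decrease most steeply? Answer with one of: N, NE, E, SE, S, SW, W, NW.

Taking A as reference: B−A = (30, 10, -0.29); C−A = (-205, 50, +1.28).
Solve a·Δx + b·Δy = ΔT: det = 30·50 − (-205)·10 = 3550.
∂T/∂x = [(-0.29)·50 − (+1.28)·10] / 3550 = -0.007690
∂T/∂y = [30·(+1.28) − (-205)·(-0.29)] / 3550 = -0.005930
Steepest decrease is along −∇f = (+0.007690 E, +0.005930 N) → northeast.

NE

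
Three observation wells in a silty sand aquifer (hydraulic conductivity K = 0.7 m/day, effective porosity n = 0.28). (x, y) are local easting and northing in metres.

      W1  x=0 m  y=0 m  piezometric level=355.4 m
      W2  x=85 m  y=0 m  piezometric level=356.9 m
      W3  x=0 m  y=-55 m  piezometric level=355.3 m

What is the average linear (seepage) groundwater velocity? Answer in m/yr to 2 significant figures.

∂h/∂x = (356.9 − 355.4) / (85 − 0) = +0.01765
∂h/∂y = (355.3 − 355.4) / (-55 − 0) = +0.001818
|∇h| = √(0.01765² + 0.001818²) = 0.01774
Seepage velocity v = K·i/n = 0.7 × 0.01774 / 0.28 = 0.04435 m/day = 16.2 m/yr.

16 m/yr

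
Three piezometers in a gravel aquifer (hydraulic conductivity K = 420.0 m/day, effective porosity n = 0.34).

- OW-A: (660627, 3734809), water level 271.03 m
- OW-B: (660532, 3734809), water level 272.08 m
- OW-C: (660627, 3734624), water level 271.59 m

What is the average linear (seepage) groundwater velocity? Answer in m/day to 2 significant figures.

∂h/∂x = (272.08 − 271.03) / (660532 − 660627) = -0.01105
∂h/∂y = (271.59 − 271.03) / (3734624 − 3734809) = -0.003027
|∇h| = √(-0.01105² + -0.003027²) = 0.01146
Seepage velocity v = K·i/n = 420.0 × 0.01146 / 0.34 = 14.16 m/day.

14 m/day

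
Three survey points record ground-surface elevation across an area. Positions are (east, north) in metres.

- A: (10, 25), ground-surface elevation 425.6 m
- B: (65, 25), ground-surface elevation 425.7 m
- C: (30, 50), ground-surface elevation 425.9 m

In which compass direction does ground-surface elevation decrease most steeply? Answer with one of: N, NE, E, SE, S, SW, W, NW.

S

Taking A as reference: B−A = (55, 0, +0.1); C−A = (20, 25, +0.3).
Determinant of the coordinate differences = 55·25 − 20·0 = 1375.
∂z/∂x = [(+0.1)·25 − (+0.3)·0] / 1375 = +0.001818
∂z/∂y = [55·(+0.3) − 20·(+0.1)] / 1375 = +0.01055
Steepest decrease is along −∇f = (-0.001818 E, -0.01055 N) → south.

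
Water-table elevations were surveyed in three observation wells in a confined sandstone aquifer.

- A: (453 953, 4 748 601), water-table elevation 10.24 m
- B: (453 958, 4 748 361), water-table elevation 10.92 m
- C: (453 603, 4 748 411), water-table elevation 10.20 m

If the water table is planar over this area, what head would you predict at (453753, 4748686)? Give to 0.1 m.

9.7 m

With h = a·x + b·y + c and A as origin, the differences give:
  5·a + (-240)·b = +0.68
  (-350)·a + (-190)·b = -0.04
Eliminate b (×(-190) and ×(-240), subtract): -84950·a = -138.800 → a = ∂h/∂x = +0.001634
Back-substitute: b = ∂h/∂y = -0.002799.
h(453753, 4748686) = 10.24 + (+0.001634)·(-200) + (-0.002799)·(85) = 10.24 -0.327 -0.238 = 9.675 m.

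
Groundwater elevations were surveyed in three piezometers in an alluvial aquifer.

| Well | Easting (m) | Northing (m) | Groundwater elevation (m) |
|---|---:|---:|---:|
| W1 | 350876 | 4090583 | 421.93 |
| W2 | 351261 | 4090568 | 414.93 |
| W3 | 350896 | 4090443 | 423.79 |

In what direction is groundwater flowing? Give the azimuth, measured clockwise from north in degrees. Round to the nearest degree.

With h = a·x + b·y + c and W1 as origin, the differences give:
  385·a + (-15)·b = -7.00
  20·a + (-140)·b = +1.86
Eliminate b (×(-140) and ×(-15), subtract): -53600·a = 1007.900 → a = ∂h/∂x = -0.01880
Back-substitute: b = ∂h/∂y = -0.01597.
Flow direction (−∇h) has components (+0.01880 E, +0.01597 N).
Azimuth = atan2(E, N) = atan2(+0.01880, +0.01597) = 49.7° ≈ 050°.

050°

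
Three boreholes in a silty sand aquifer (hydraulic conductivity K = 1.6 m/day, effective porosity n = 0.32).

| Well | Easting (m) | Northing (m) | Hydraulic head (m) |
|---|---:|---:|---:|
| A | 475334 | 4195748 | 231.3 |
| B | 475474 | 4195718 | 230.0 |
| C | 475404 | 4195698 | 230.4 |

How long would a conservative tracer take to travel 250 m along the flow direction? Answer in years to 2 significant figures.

13 years

Differences from A: to B (Δx, Δy, Δh) = (140, -30, -1.3); to C = (70, -50, -0.9).
Solve a·Δx + b·Δy = Δh: det = 140·(-50) − 70·(-30) = -4900.
∂h/∂x = [(-1.3)·(-50) − (-0.9)·(-30)] / -4900 = -0.007755
∂h/∂y = [140·(-0.9) − 70·(-1.3)] / -4900 = +0.007143
|∇h| = √(-0.007755² + 0.007143²) = 0.01054
Seepage velocity v = K·i/n = 1.6 × 0.01054 / 0.32 = 0.0527 m/day.
t = 250 / 0.0527 = 4744 days = 13 years.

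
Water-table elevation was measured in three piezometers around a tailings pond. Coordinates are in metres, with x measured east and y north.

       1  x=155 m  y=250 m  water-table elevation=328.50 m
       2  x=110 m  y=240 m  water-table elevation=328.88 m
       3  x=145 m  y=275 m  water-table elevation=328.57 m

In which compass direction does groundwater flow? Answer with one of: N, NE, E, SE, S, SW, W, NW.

E

With h = a·x + b·y + c and 1 as origin, the differences give:
  (-45)·a + (-10)·b = +0.38
  (-10)·a + 25·b = +0.07
Eliminate b (×25 and ×(-10), subtract): -1225·a = 10.200 → a = ∂h/∂x = -0.008327
Back-substitute: b = ∂h/∂y = -0.0005306.
Flow = −∇h = (+0.008327 east, +0.0005306 north), which points east.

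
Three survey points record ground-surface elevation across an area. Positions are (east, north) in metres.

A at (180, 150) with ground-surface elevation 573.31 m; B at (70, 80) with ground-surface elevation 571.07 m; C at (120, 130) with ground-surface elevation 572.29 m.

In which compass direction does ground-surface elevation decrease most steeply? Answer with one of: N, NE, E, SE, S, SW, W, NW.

SW

Differences from A: to B (Δx, Δy, Δh) = (-110, -70, -2.24); to C = (-60, -20, -1.02).
Determinant of the coordinate differences = (-110)·(-20) − (-60)·(-70) = -2000.
∂z/∂x = [(-2.24)·(-20) − (-1.02)·(-70)] / -2000 = +0.01330
∂z/∂y = [(-110)·(-1.02) − (-60)·(-2.24)] / -2000 = +0.01110
Steepest decrease is along −∇f = (-0.01330 E, -0.01110 N) → southwest.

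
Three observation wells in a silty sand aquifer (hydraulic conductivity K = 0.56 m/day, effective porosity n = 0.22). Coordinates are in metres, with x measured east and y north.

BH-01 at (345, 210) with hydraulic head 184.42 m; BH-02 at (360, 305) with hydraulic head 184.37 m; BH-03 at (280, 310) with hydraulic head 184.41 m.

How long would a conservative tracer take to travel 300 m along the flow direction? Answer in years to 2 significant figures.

With h = a·x + b·y + c and BH-01 as origin, the differences give:
  15·a + 95·b = -0.05
  (-65)·a + 100·b = -0.01
Eliminate b (×100 and ×95, subtract): 7675·a = -4.050 → a = ∂h/∂x = -0.0005277
Back-substitute: b = ∂h/∂y = -0.0004430.
|∇h| = √(-0.0005277² + -0.0004430²) = 0.000689
Seepage velocity v = K·i/n = 0.56 × 0.000689 / 0.22 = 0.001754 m/day.
t = 300 / 0.001754 = 1.71e+05 days = 468 years.

470 years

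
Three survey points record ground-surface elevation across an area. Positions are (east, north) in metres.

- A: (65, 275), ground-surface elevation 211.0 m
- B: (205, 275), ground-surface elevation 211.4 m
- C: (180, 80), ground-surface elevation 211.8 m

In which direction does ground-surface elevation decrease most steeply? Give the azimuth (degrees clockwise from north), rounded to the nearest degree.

Three-point gradient (reference A): Δ to B = (140, 0, +0.4), Δ to C = (115, -195, +0.8).
∂z/∂x = +0.002857, ∂z/∂y = -0.002418 (det = -27300).
Steepest decrease is along −∇f: components (-0.002857 E, +0.002418 N).
Azimuth = atan2(-0.002857, +0.002418) = 310.2° ≈ 310°.

310°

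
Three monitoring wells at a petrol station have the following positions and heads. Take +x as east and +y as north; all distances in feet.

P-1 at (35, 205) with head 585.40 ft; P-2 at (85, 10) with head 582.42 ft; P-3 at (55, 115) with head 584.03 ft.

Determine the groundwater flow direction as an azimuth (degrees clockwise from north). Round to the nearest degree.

173°

With h = a·x + b·y + c and P-1 as origin, the differences give:
  50·a + (-195)·b = -2.98
  20·a + (-90)·b = -1.37
Eliminate b (×(-90) and ×(-195), subtract): -600·a = 1.050 → a = ∂h/∂x = -0.001750
Back-substitute: b = ∂h/∂y = +0.01483.
Flow direction (−∇h) has components (+0.001750 E, -0.01483 N).
Azimuth = atan2(E, N) = atan2(+0.001750, -0.01483) = 173.3° ≈ 173°.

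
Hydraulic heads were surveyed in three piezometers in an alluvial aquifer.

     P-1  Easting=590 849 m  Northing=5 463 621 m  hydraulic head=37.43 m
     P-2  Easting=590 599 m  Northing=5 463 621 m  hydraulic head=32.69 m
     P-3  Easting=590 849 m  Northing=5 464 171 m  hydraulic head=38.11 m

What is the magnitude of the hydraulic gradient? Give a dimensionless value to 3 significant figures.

∂h/∂x = (32.69 − 37.43) / (590599 − 590849) = +0.01896
∂h/∂y = (38.11 − 37.43) / (5464171 − 5463621) = +0.001236
|∇h| = √(0.01896² + 0.001236²) = 0.019

0.0190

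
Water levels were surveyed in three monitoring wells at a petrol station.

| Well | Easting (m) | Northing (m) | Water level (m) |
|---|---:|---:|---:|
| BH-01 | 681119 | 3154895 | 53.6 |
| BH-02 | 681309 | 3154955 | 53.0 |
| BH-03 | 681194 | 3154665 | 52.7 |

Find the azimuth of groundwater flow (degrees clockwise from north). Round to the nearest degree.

123°

With h = a·x + b·y + c and BH-01 as origin, the differences give:
  190·a + 60·b = -0.6
  75·a + (-230)·b = -0.9
Eliminate b (×(-230) and ×60, subtract): -48200·a = 192.00 → a = ∂h/∂x = -0.003983
Back-substitute: b = ∂h/∂y = +0.002614.
Flow direction (−∇h) has components (+0.003983 E, -0.002614 N).
Azimuth = atan2(E, N) = atan2(+0.003983, -0.002614) = 123.3° ≈ 123°.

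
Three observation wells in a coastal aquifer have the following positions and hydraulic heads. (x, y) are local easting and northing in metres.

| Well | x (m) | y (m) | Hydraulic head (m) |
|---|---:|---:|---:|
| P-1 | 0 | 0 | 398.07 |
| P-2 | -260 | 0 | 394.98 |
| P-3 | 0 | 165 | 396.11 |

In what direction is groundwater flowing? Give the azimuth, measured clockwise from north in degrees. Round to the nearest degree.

∂h/∂x = (394.98 − 398.07) / (-260 − 0) = +0.01188
∂h/∂y = (396.11 − 398.07) / (165 − 0) = -0.01188
Flow direction (−∇h) has components (-0.01188 E, +0.01188 N).
Azimuth = atan2(E, N) = atan2(-0.01188, +0.01188) = 315.0° ≈ 315°.

315°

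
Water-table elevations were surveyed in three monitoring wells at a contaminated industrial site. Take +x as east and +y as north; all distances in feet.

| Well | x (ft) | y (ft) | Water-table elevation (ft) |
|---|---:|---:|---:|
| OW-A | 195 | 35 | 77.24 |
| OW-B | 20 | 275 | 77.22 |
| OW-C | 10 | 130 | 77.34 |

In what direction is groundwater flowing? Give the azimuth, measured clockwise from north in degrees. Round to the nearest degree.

Taking OW-A as reference: OW-B−OW-A = (-175, 240, -0.02); OW-C−OW-A = (-185, 95, +0.10).
Determinant of the coordinate differences = (-175)·95 − (-185)·240 = 27775.
∂h/∂x = [(-0.02)·95 − (+0.10)·240] / 27775 = -0.0009325
∂h/∂y = [(-175)·(+0.10) − (-185)·(-0.02)] / 27775 = -0.0007633
Flow direction (−∇h) has components (+0.0009325 E, +0.0007633 N).
Azimuth = atan2(E, N) = atan2(+0.0009325, +0.0007633) = 50.7° ≈ 051°.

051°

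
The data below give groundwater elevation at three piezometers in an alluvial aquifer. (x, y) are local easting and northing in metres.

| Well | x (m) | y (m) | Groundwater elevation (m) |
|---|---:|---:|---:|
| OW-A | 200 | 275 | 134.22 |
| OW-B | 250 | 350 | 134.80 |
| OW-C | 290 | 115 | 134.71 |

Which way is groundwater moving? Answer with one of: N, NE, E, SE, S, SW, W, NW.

W

Three-point gradient (reference OW-A): Δ to OW-B = (50, 75, +0.58), Δ to OW-C = (90, -160, +0.49).
∂h/∂x = +0.008783, ∂h/∂y = +0.001878 (det = -14750).
Flow = −∇h = (-0.008783 east, -0.001878 north), which points west.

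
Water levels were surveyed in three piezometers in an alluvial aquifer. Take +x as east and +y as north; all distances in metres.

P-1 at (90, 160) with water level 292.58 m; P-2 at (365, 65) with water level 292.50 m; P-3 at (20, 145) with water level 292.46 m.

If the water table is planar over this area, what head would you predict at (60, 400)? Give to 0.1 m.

293.4 m

With h = a·x + b·y + c and P-1 as origin, the differences give:
  275·a + (-95)·b = -0.08
  (-70)·a + (-15)·b = -0.12
Eliminate b (×(-15) and ×(-95), subtract): -10775·a = -10.200 → a = ∂h/∂x = +0.0009466
Back-substitute: b = ∂h/∂y = +0.003582.
h(60, 400) = 292.58 + (+0.0009466)·(-30) + (+0.003582)·(240) = 292.58 -0.028 +0.860 = 293.411 m.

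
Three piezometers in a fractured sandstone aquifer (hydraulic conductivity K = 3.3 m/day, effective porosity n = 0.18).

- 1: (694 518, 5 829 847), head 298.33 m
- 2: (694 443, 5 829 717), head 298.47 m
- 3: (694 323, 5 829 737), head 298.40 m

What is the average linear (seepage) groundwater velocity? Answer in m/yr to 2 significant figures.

Differences from 1: to 2 (Δx, Δy, Δh) = (-75, -130, +0.14); to 3 = (-195, -110, +0.07).
Solve a·Δx + b·Δy = Δh: det = (-75)·(-110) − (-195)·(-130) = -17100.
∂h/∂x = [(+0.14)·(-110) − (+0.07)·(-130)] / -17100 = +0.0003684
∂h/∂y = [(-75)·(+0.07) − (-195)·(+0.14)] / -17100 = -0.001289
|∇h| = √(0.0003684² + -0.001289²) = 0.001341
Seepage velocity v = K·i/n = 3.3 × 0.001341 / 0.18 = 0.02459 m/day = 8.981 m/yr.

9.0 m/yr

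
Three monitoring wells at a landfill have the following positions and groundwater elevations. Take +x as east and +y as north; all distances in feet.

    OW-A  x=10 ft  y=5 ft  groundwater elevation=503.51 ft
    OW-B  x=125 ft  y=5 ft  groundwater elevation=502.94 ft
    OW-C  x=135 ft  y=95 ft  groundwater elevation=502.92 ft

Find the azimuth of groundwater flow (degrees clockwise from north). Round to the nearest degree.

094°

With h = a·x + b·y + c and OW-A as origin, the differences give:
  115·a + 0·b = -0.57
  125·a + 90·b = -0.59
Eliminate b (×90 and ×0, subtract): 10350·a = -51.300 → a = ∂h/∂x = -0.004957
Back-substitute: b = ∂h/∂y = +0.0003285.
Flow direction (−∇h) has components (+0.004957 E, -0.0003285 N).
Azimuth = atan2(E, N) = atan2(+0.004957, -0.0003285) = 93.8° ≈ 094°.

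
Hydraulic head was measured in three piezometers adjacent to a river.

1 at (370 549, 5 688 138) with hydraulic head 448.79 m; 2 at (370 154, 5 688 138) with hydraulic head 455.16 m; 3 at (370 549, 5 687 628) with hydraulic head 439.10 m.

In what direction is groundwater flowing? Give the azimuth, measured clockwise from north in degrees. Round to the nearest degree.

∂h/∂x = (455.16 − 448.79) / (370154 − 370549) = -0.01613
∂h/∂y = (439.10 − 448.79) / (5687628 − 5688138) = +0.01900
Flow direction (−∇h) has components (+0.01613 E, -0.01900 N).
Azimuth = atan2(E, N) = atan2(+0.01613, -0.01900) = 139.7° ≈ 140°.

140°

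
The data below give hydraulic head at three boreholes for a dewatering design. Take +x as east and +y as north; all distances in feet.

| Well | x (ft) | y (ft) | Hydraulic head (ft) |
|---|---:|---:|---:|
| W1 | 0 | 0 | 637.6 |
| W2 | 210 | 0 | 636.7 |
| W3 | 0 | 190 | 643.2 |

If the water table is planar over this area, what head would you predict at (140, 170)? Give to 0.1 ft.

∂h/∂x = (636.7 − 637.6) / (210 − 0) = -0.004286
∂h/∂y = (643.2 − 637.6) / (190 − 0) = +0.02947
h(140, 170) = 637.6 + (-0.004286)·(140) + (+0.02947)·(170) = 637.6 -0.600 +5.011 = 642.011 ft.

642.0 ft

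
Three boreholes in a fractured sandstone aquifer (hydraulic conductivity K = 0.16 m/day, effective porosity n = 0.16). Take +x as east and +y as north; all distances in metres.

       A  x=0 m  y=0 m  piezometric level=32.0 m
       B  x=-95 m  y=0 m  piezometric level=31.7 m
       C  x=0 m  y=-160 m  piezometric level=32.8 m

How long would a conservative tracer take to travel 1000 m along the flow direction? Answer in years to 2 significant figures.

∂h/∂x = (31.7 − 32.0) / (-95 − 0) = +0.003158
∂h/∂y = (32.8 − 32.0) / (-160 − 0) = -0.005000
|∇h| = √(0.003158² + -0.005000²) = 0.005914
Seepage velocity v = K·i/n = 0.16 × 0.005914 / 0.16 = 0.005914 m/day.
t = 1000 / 0.005914 = 1.691e+05 days = 463 years.

460 years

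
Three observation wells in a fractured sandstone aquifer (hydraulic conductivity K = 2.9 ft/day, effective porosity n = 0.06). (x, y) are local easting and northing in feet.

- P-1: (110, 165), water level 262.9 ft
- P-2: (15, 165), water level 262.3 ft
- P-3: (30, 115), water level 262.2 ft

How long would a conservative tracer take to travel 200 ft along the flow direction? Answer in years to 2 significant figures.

1.5 years

Differences from P-1: to P-2 (Δx, Δy, Δh) = (-95, 0, -0.6); to P-3 = (-80, -50, -0.7).
Solve a·Δx + b·Δy = Δh: det = (-95)·(-50) − (-80)·0 = 4750.
∂h/∂x = [(-0.6)·(-50) − (-0.7)·0] / 4750 = +0.006316
∂h/∂y = [(-95)·(-0.7) − (-80)·(-0.6)] / 4750 = +0.003895
|∇h| = √(0.006316² + 0.003895²) = 0.00742
Seepage velocity v = K·i/n = 2.9 × 0.00742 / 0.06 = 0.3586 ft/day.
t = 200 / 0.3586 = 557.7 days = 1.53 years.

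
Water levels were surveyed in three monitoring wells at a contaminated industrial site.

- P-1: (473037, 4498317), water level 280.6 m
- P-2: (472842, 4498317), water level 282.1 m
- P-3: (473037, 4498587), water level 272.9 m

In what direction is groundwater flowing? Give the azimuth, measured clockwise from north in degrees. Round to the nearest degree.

∂h/∂x = (282.1 − 280.6) / (472842 − 473037) = -0.007692
∂h/∂y = (272.9 − 280.6) / (4498587 − 4498317) = -0.02852
Flow direction (−∇h) has components (+0.007692 E, +0.02852 N).
Azimuth = atan2(E, N) = atan2(+0.007692, +0.02852) = 15.1° ≈ 015°.

015°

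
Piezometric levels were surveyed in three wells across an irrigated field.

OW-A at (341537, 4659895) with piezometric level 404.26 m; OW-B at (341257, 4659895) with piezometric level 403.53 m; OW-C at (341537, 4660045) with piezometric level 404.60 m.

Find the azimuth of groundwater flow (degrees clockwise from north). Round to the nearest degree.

∂h/∂x = (403.53 − 404.26) / (341257 − 341537) = +0.002607
∂h/∂y = (404.60 − 404.26) / (4660045 − 4659895) = +0.002267
Flow direction (−∇h) has components (-0.002607 E, -0.002267 N).
Azimuth = atan2(E, N) = atan2(-0.002607, -0.002267) = 229.0° ≈ 229°.

229°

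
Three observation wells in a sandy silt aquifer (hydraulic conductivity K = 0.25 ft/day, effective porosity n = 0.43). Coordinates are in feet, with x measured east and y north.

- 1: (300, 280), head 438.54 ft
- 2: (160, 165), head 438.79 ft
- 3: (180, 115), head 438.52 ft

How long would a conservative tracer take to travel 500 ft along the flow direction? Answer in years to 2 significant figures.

Three-point gradient (reference 1): Δ to 2 = (-140, -115, +0.25), Δ to 3 = (-120, -165, -0.02).
∂h/∂x = -0.004683, ∂h/∂y = +0.003527 (det = 9300).
|∇h| = √(-0.004683² + 0.003527²) = 0.005863
Seepage velocity v = K·i/n = 0.25 × 0.005863 / 0.43 = 0.003409 ft/day.
t = 500 / 0.003409 = 1.467e+05 days = 402 years.

400 years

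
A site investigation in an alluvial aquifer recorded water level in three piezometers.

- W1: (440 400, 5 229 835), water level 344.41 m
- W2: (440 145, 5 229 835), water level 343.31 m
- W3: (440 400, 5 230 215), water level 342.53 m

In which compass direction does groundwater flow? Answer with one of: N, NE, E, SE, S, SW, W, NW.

NW

∂h/∂x = (343.31 − 344.41) / (440145 − 440400) = +0.004314
∂h/∂y = (342.53 − 344.41) / (5230215 − 5229835) = -0.004947
Flow = −∇h = (-0.004314 east, +0.004947 north), which points northwest.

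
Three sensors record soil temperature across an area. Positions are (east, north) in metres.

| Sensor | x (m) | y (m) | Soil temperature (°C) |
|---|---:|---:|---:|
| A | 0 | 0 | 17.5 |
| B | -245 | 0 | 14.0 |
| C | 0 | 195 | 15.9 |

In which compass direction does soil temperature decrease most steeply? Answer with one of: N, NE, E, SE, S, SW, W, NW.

∂T/∂x = (14.0 − 17.5) / (-245 − 0) = +0.01429
∂T/∂y = (15.9 − 17.5) / (195 − 0) = -0.008205
Steepest decrease is along −∇f = (-0.01429 E, +0.008205 N) → northwest.

NW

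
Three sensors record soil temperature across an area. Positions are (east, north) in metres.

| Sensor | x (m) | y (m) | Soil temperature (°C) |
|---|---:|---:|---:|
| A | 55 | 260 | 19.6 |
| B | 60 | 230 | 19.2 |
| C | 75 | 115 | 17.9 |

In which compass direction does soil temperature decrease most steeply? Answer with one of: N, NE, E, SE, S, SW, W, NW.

E

With T = a·x + b·y + c and A as origin, the differences give:
  5·a + (-30)·b = -0.4
  20·a + (-145)·b = -1.7
Eliminate b (×(-145) and ×(-30), subtract): -125·a = 7.00 → a = ∂T/∂x = -0.05600
Back-substitute: b = ∂T/∂y = +0.004000.
Steepest decrease is along −∇f = (+0.05600 E, -0.004000 N) → east.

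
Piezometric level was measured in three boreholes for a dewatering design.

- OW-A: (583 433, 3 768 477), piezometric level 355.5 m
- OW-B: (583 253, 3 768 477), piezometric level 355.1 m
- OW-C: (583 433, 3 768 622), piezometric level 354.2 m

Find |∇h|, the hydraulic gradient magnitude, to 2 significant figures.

∂h/∂x = (355.1 − 355.5) / (583253 − 583433) = +0.002222
∂h/∂y = (354.2 − 355.5) / (3768622 − 3768477) = -0.008966
|∇h| = √(0.002222² + -0.008966²) = 0.009237

0.0092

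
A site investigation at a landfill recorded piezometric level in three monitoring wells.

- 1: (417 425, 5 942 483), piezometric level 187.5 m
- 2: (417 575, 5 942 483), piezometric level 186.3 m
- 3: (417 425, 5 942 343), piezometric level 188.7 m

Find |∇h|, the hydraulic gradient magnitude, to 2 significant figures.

∂h/∂x = (186.3 − 187.5) / (417575 − 417425) = -0.008000
∂h/∂y = (188.7 − 187.5) / (5942343 − 5942483) = -0.008571
|∇h| = √(-0.008000² + -0.008571²) = 0.01172

0.012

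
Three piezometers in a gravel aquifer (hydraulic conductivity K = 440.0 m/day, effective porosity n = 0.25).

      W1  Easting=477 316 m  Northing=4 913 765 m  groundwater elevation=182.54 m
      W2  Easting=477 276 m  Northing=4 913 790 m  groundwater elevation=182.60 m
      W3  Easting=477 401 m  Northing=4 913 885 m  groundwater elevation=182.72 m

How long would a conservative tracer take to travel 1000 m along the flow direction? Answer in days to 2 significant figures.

310 days

Taking W1 as reference: W2−W1 = (-40, 25, +0.06); W3−W1 = (85, 120, +0.18).
Solve a·Δx + b·Δy = Δh: det = (-40)·120 − 85·25 = -6925.
∂h/∂x = [(+0.06)·120 − (+0.18)·25] / -6925 = -0.0003899
∂h/∂y = [(-40)·(+0.18) − 85·(+0.06)] / -6925 = +0.001776
|∇h| = √(-0.0003899² + 0.001776²) = 0.001818
Seepage velocity v = K·i/n = 440.0 × 0.001818 / 0.25 = 3.2 m/day.
t = 1000 / 3.2 = 312.5 days.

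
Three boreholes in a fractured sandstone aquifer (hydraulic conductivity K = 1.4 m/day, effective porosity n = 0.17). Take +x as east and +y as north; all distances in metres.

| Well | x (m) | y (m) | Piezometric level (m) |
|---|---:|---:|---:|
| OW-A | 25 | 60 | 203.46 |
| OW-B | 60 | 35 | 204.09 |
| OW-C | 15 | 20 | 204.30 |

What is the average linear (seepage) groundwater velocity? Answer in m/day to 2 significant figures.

0.18 m/day

Differences from OW-A: to OW-B (Δx, Δy, Δh) = (35, -25, +0.63); to OW-C = (-10, -40, +0.84).
Determinant of the coordinate differences = 35·(-40) − (-10)·(-25) = -1650.
∂h/∂x = [(+0.63)·(-40) − (+0.84)·(-25)] / -1650 = +0.002545
∂h/∂y = [35·(+0.84) − (-10)·(+0.63)] / -1650 = -0.02164
|∇h| = √(0.002545² + -0.02164²) = 0.02179
Seepage velocity v = K·i/n = 1.4 × 0.02179 / 0.17 = 0.1794 m/day.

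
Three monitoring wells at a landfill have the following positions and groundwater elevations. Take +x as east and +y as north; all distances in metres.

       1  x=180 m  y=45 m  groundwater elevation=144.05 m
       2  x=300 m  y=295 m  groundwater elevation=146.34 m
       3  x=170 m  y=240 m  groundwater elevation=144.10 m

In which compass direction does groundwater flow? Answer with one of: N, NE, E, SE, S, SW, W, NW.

W

Taking 1 as reference: 2−1 = (120, 250, +2.29); 3−1 = (-10, 195, +0.05).
Solve a·Δx + b·Δy = Δh: det = 120·195 − (-10)·250 = 25900.
∂h/∂x = [(+2.29)·195 − (+0.05)·250] / 25900 = +0.01676
∂h/∂y = [120·(+0.05) − (-10)·(+2.29)] / 25900 = +0.001116
Flow = −∇h = (-0.01676 east, -0.001116 north), which points west.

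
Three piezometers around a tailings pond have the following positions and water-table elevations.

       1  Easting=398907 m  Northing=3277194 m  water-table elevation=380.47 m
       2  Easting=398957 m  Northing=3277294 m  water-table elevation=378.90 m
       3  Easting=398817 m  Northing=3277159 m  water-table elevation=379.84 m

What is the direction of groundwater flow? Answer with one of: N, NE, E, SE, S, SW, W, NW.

NW

Three-point gradient (reference 1): Δ to 2 = (50, 100, -1.57), Δ to 3 = (-90, -35, -0.63).
∂h/∂x = +0.01627, ∂h/∂y = -0.02383 (det = 7250).
Flow = −∇h = (-0.01627 east, +0.02383 north), which points northwest.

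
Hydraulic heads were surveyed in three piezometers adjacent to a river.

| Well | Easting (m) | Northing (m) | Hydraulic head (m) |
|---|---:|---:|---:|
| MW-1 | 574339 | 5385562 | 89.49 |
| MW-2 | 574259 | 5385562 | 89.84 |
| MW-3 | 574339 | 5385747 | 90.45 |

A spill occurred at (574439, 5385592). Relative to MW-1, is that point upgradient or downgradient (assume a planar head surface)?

downgradient

∂h/∂x = (89.84 − 89.49) / (574259 − 574339) = -0.004375
∂h/∂y = (90.45 − 89.49) / (5385747 − 5385562) = +0.005189
Head at (574439, 5385592) = 89.49 + (-0.004375)·(100) + (+0.005189)·(30) = 89.21 m.
That is lower than the 89.49 m at MW-1, so the point is downgradient.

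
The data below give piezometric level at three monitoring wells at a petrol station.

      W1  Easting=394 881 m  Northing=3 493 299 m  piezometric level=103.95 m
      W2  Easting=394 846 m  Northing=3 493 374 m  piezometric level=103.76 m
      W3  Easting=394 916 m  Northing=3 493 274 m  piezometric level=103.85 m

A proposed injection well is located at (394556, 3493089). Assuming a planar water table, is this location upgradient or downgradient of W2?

Taking W1 as reference: W2−W1 = (-35, 75, -0.19); W3−W1 = (35, -25, -0.10).
Determinant of the coordinate differences = (-35)·(-25) − 35·75 = -1750.
∂h/∂x = [(-0.19)·(-25) − (-0.10)·75] / -1750 = -0.007000
∂h/∂y = [(-35)·(-0.10) − 35·(-0.19)] / -1750 = -0.005800
Head at (394556, 3493089) = 103.95 + (-0.007000)·(-325) + (-0.005800)·(-210) = 107.44 m.
That is higher than the 103.76 m at W2, so the point is upgradient.

upgradient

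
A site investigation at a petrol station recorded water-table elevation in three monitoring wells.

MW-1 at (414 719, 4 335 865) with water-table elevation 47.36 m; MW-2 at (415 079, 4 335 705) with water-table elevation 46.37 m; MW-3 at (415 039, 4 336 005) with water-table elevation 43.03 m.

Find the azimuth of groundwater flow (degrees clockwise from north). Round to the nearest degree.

Taking MW-1 as reference: MW-2−MW-1 = (360, -160, -0.99); MW-3−MW-1 = (320, 140, -4.33).
Determinant of the coordinate differences = 360·140 − 320·(-160) = 101600.
∂h/∂x = [(-0.99)·140 − (-4.33)·(-160)] / 101600 = -0.008183
∂h/∂y = [360·(-4.33) − 320·(-0.99)] / 101600 = -0.01222
Flow direction (−∇h) has components (+0.008183 E, +0.01222 N).
Azimuth = atan2(E, N) = atan2(+0.008183, +0.01222) = 33.8° ≈ 034°.

034°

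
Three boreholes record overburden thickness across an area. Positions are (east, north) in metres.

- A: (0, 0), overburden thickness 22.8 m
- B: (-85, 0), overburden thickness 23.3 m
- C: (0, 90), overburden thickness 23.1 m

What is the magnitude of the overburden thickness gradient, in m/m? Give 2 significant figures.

∂d/∂x = (23.3 − 22.8) / (-85 − 0) = -0.005882
∂d/∂y = (23.1 − 22.8) / (90 − 0) = +0.003333
|∇f| = √(-0.005882² + 0.003333²) = 0.006761 m/m

0.0068 m/m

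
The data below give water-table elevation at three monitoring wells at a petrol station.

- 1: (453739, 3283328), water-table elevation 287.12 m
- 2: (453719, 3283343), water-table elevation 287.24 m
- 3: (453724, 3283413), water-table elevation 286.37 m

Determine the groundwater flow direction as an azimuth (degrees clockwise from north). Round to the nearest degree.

With h = a·x + b·y + c and 1 as origin, the differences give:
  (-20)·a + 15·b = +0.12
  (-15)·a + 85·b = -0.75
Eliminate b (×85 and ×15, subtract): -1475·a = 21.450 → a = ∂h/∂x = -0.01454
Back-substitute: b = ∂h/∂y = -0.01139.
Flow direction (−∇h) has components (+0.01454 E, +0.01139 N).
Azimuth = atan2(E, N) = atan2(+0.01454, +0.01139) = 51.9° ≈ 052°.

052°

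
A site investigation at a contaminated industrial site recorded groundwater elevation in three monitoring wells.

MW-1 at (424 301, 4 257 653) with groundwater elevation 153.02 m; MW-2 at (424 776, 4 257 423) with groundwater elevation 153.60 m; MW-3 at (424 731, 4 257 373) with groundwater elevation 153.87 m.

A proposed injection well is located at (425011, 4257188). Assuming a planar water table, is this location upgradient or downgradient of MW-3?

With h = a·x + b·y + c and MW-1 as origin, the differences give:
  475·a + (-230)·b = +0.58
  430·a + (-280)·b = +0.85
Eliminate b (×(-280) and ×(-230), subtract): -34100·a = 33.100 → a = ∂h/∂x = -0.0009707
Back-substitute: b = ∂h/∂y = -0.004526.
Head at (425011, 4257188) = 153.02 + (-0.0009707)·(710) + (-0.004526)·(-465) = 154.44 m.
That is higher than the 153.87 m at MW-3, so the point is upgradient.

upgradient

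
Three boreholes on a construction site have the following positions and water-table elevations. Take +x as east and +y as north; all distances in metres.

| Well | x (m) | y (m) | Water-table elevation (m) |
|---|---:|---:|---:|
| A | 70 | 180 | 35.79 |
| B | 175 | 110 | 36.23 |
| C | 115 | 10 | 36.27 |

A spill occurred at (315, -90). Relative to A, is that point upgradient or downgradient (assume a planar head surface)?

upgradient

With h = a·x + b·y + c and A as origin, the differences give:
  105·a + (-70)·b = +0.44
  45·a + (-170)·b = +0.48
Eliminate b (×(-170) and ×(-70), subtract): -14700·a = -41.200 → a = ∂h/∂x = +0.002803
Back-substitute: b = ∂h/∂y = -0.002082.
Head at (315, -90) = 35.79 + (+0.002803)·(245) + (-0.002082)·(-270) = 37.04 m.
That is higher than the 35.79 m at A, so the point is upgradient.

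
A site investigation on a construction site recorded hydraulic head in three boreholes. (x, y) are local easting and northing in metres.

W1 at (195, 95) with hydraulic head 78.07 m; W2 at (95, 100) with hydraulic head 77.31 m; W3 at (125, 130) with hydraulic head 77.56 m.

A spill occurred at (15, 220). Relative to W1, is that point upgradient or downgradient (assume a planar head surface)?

downgradient

Taking W1 as reference: W2−W1 = (-100, 5, -0.76); W3−W1 = (-70, 35, -0.51).
Determinant of the coordinate differences = (-100)·35 − (-70)·5 = -3150.
∂h/∂x = [(-0.76)·35 − (-0.51)·5] / -3150 = +0.007635
∂h/∂y = [(-100)·(-0.51) − (-70)·(-0.76)] / -3150 = +0.0006984
Head at (15, 220) = 78.07 + (+0.007635)·(-180) + (+0.0006984)·(125) = 76.78 m.
That is lower than the 78.07 m at W1, so the point is downgradient.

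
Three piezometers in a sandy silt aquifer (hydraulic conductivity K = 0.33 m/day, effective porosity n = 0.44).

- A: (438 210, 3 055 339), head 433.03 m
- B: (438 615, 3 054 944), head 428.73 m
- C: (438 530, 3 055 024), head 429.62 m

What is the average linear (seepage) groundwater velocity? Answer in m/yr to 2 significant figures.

Differences from A: to B (Δx, Δy, Δh) = (405, -395, -4.30); to C = (320, -315, -3.41).
Solve a·Δx + b·Δy = Δh: det = 405·(-315) − 320·(-395) = -1175.
∂h/∂x = [(-4.30)·(-315) − (-3.41)·(-395)] / -1175 = -0.006426
∂h/∂y = [405·(-3.41) − 320·(-4.30)] / -1175 = +0.004298
|∇h| = √(-0.006426² + 0.004298²) = 0.007731
Seepage velocity v = K·i/n = 0.33 × 0.007731 / 0.44 = 0.005798 m/day = 2.118 m/yr.

2.1 m/yr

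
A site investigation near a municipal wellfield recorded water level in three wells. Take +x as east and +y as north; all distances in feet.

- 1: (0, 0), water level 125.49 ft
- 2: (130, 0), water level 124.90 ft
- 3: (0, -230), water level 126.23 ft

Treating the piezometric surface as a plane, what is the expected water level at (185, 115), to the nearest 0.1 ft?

∂h/∂x = (124.90 − 125.49) / (130 − 0) = -0.004538
∂h/∂y = (126.23 − 125.49) / (-230 − 0) = -0.003217
h(185, 115) = 125.49 + (-0.004538)·(185) + (-0.003217)·(115) = 125.49 -0.840 -0.370 = 124.280 ft.

124.3 ft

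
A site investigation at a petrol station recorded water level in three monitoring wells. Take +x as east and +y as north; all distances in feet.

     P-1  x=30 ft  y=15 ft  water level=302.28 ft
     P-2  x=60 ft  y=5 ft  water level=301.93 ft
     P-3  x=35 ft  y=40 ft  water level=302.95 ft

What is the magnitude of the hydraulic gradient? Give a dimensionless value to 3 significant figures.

Taking P-1 as reference: P-2−P-1 = (30, -10, -0.35); P-3−P-1 = (5, 25, +0.67).
Solve a·Δx + b·Δy = Δh: det = 30·25 − 5·(-10) = 800.
∂h/∂x = [(-0.35)·25 − (+0.67)·(-10)] / 800 = -0.002562
∂h/∂y = [30·(+0.67) − 5·(-0.35)] / 800 = +0.02731
|∇h| = √(-0.002562² + 0.02731²) = 0.02743

0.0274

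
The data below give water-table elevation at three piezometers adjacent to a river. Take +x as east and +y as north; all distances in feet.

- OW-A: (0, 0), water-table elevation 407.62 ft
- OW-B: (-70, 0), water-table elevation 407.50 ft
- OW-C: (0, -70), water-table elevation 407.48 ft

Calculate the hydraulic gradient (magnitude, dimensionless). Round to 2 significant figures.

∂h/∂x = (407.50 − 407.62) / (-70 − 0) = +0.001714
∂h/∂y = (407.48 − 407.62) / (-70 − 0) = +0.002000
|∇h| = √(0.001714² + 0.002000²) = 0.002634

0.0026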